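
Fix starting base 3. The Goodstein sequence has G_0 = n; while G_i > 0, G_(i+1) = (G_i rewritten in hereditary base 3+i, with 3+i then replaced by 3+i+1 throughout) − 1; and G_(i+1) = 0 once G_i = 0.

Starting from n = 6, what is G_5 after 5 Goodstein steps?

7

G_0=6  [base 3] 2·3  →[3↦4]→  2·4 = 8  −1 ⇒ G_1=7
G_1=7  [base 4] 4 + 3  →[4↦5]→  5 + 3 = 8  −1 ⇒ G_2=7
G_2=7  [base 5] 5 + 2  →[5↦6]→  6 + 2 = 8  −1 ⇒ G_3=7
G_3=7  [base 6] 6 + 1  →[6↦7]→  7 + 1 = 8  −1 ⇒ G_4=7
G_4=7  [base 7] 7  →[7↦8]→  8 = 8  −1 ⇒ G_5=7
G_5=7  [base 8] 7  →[8↦9]→  7 = 7  −1 ⇒ G_6=6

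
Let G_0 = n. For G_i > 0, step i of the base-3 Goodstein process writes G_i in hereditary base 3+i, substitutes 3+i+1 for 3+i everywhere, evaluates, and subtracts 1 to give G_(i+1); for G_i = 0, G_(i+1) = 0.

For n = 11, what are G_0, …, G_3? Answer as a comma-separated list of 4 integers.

(0) 11|_3 = 3^2 + 2 ↦ 4^2 + 2|_4 = 18 ⇒ 17
(1) 17|_4 = 4^2 + 1 ↦ 5^2 + 1|_5 = 26 ⇒ 25
(2) 25|_5 = 5^2 ↦ 6^2|_6 = 36 ⇒ 35

11, 17, 25, 35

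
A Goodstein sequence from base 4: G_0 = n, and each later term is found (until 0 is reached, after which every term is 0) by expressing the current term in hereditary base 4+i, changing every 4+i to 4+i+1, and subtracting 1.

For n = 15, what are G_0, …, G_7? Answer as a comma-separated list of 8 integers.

(0) 15|_4 = 3·4 + 3 ↦ 3·5 + 3|_5 = 18 ⇒ 17
(1) 17|_5 = 3·5 + 2 ↦ 3·6 + 2|_6 = 20 ⇒ 19
(2) 19|_6 = 3·6 + 1 ↦ 3·7 + 1|_7 = 22 ⇒ 21
(3) 21|_7 = 3·7 ↦ 3·8|_8 = 24 ⇒ 23
(4) 23|_8 = 2·8 + 7 ↦ 2·9 + 7|_9 = 25 ⇒ 24
(5) 24|_9 = 2·9 + 6 ↦ 2·10 + 6|_10 = 26 ⇒ 25
(6) 25|_10 = 2·10 + 5 ↦ 2·11 + 5|_11 = 27 ⇒ 26

15, 17, 19, 21, 23, 24, 25, 26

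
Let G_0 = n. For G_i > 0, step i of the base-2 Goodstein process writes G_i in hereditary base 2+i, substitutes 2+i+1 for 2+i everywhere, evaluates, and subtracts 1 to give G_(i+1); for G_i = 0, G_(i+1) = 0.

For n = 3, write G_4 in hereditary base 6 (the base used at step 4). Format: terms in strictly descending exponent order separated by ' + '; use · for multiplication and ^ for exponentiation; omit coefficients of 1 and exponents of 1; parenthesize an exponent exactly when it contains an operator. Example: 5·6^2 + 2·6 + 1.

G_0 = 3. HB_2(3) = 2 + 1. Bump = 4. G_1 = 3.
G_1 = 3. HB_3(3) = 3. Bump = 4. G_2 = 3.
G_2 = 3. HB_4(3) = 3. Bump = 3. G_3 = 2.
G_3 = 2. HB_5(2) = 2. Bump = 2. G_4 = 1.
G_4 = 1. HB_6(1) = 1. Bump = 1. G_5 = 0.

1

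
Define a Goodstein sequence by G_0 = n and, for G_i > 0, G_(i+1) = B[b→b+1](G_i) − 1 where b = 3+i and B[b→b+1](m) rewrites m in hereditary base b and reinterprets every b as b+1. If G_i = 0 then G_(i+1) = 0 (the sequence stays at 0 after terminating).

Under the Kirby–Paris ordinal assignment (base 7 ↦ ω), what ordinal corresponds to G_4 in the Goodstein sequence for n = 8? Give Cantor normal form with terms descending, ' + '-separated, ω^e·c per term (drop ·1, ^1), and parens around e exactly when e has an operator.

ω + 4

[0] 8 ≡ 2·3 + 2 (base 3). Lift 4: 10. −1: 9.
[1] 9 ≡ 2·4 + 1 (base 4). Lift 5: 11. −1: 10.
[2] 10 ≡ 2·5 (base 5). Lift 6: 12. −1: 11.
[3] 11 ≡ 6 + 5 (base 6). Lift 7: 12. −1: 11.
[4] 11 ≡ 7 + 4 (base 7). Lift 8: 12. −1: 11.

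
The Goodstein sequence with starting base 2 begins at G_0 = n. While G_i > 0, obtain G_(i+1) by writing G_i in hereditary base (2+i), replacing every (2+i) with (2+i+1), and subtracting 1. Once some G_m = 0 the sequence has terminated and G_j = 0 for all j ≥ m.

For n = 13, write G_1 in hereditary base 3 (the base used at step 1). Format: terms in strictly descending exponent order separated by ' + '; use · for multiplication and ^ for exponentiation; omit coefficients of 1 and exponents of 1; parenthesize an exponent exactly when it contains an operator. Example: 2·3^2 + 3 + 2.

3^(3 + 1) + 3^3

base 2: 13 = 2^(2 + 1) + 2^2 + 1; at 3: 3^(3 + 1) + 3^3 + 1 = 109; next = 108
base 3: 108 = 3^(3 + 1) + 3^3; at 4: 4^(4 + 1) + 4^4 = 1280; next = 1279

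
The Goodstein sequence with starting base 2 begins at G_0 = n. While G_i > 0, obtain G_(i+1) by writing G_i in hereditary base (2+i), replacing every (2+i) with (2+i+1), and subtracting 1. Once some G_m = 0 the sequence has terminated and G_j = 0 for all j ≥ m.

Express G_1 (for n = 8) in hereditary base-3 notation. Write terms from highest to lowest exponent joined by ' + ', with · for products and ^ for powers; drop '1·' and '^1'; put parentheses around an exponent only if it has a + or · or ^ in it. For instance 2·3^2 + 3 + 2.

step 0: 8 = 2^(2 + 1); sub 3 for 2: 3^(3 + 1); = 81; G_1 = 81−1 = 80
step 1: 80 = 2·3^3 + 2·3^2 + 2·3 + 2; sub 4 for 3: 2·4^4 + 2·4^2 + 2·4 + 2; = 554; G_2 = 554−1 = 553

2·3^3 + 2·3^2 + 2·3 + 2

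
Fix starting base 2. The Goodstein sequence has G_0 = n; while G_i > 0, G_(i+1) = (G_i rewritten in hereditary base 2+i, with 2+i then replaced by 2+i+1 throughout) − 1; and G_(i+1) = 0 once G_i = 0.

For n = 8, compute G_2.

base 2: 8 = 2^(2 + 1); at 3: 3^(3 + 1) = 81; next = 80
base 3: 80 = 2·3^3 + 2·3^2 + 2·3 + 2; at 4: 2·4^4 + 2·4^2 + 2·4 + 2 = 554; next = 553
base 4: 553 = 2·4^4 + 2·4^2 + 2·4 + 1; at 5: 2·5^5 + 2·5^2 + 2·5 + 1 = 6311; next = 6310

553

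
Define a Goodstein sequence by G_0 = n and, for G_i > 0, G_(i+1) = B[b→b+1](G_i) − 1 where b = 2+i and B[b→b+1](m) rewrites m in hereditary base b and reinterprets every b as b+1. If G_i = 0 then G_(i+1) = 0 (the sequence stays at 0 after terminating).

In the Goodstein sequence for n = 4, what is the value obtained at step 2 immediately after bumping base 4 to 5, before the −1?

61

(0) 4|_2 = 2^2 ↦ 3^3|_3 = 27 ⇒ 26
(1) 26|_3 = 2·3^2 + 2·3 + 2 ↦ 2·4^2 + 2·4 + 2|_4 = 42 ⇒ 41
(2) 41|_4 = 2·4^2 + 2·4 + 1 ↦ 2·5^2 + 2·5 + 1|_5 = 61 ⇒ 60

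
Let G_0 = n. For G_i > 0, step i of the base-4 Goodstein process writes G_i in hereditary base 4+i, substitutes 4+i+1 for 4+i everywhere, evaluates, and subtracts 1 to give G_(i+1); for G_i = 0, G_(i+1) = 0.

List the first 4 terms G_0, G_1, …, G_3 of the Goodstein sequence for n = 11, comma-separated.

(0) 11|_4 = 2·4 + 3 ↦ 2·5 + 3|_5 = 13 ⇒ 12
(1) 12|_5 = 2·5 + 2 ↦ 2·6 + 2|_6 = 14 ⇒ 13
(2) 13|_6 = 2·6 + 1 ↦ 2·7 + 1|_7 = 15 ⇒ 14

11, 12, 13, 14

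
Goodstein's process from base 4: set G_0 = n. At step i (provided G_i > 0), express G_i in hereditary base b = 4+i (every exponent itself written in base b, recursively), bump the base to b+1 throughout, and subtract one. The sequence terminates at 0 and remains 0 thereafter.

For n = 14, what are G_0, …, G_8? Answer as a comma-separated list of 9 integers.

(0) 14|_4 = 3·4 + 2 ↦ 3·5 + 2|_5 = 17 ⇒ 16
(1) 16|_5 = 3·5 + 1 ↦ 3·6 + 1|_6 = 19 ⇒ 18
(2) 18|_6 = 3·6 ↦ 3·7|_7 = 21 ⇒ 20
(3) 20|_7 = 2·7 + 6 ↦ 2·8 + 6|_8 = 22 ⇒ 21
(4) 21|_8 = 2·8 + 5 ↦ 2·9 + 5|_9 = 23 ⇒ 22
(5) 22|_9 = 2·9 + 4 ↦ 2·10 + 4|_10 = 24 ⇒ 23
(6) 23|_10 = 2·10 + 3 ↦ 2·11 + 3|_11 = 25 ⇒ 24
(7) 24|_11 = 2·11 + 2 ↦ 2·12 + 2|_12 = 26 ⇒ 25

14, 16, 18, 20, 21, 22, 23, 24, 25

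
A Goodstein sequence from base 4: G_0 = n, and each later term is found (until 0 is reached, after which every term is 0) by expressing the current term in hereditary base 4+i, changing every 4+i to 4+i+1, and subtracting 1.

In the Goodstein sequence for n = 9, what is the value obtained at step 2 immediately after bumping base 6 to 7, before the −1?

9 —HB4→ 2·4 + 1 —bump→ 2·5 + 1 = 11 —(−1)→ 10
10 —HB5→ 2·5 —bump→ 2·6 = 12 —(−1)→ 11
11 —HB6→ 6 + 5 —bump→ 7 + 5 = 12 —(−1)→ 11

12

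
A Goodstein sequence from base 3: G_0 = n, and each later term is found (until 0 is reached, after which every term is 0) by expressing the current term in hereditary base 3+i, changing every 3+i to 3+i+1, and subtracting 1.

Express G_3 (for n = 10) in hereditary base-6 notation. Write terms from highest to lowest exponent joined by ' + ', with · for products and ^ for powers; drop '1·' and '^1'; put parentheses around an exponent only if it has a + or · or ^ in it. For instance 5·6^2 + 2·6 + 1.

10 —HB3→ 3^2 + 1 —bump→ 4^2 + 1 = 17 —(−1)→ 16
16 —HB4→ 4^2 —bump→ 5^2 = 25 —(−1)→ 24
24 —HB5→ 4·5 + 4 —bump→ 4·6 + 4 = 28 —(−1)→ 27
27 —HB6→ 4·6 + 3 —bump→ 4·7 + 3 = 31 —(−1)→ 30

4·6 + 3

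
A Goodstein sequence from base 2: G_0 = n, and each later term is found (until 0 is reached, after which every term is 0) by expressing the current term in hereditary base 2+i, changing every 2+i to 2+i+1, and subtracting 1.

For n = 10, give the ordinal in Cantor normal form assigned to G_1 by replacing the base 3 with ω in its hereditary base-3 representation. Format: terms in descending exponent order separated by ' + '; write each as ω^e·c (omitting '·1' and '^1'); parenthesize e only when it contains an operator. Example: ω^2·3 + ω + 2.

ω^(ω + 1) + 2

base 2: 10 = 2^(2 + 1) + 2; at 3: 3^(3 + 1) + 3 = 84; next = 83
base 3: 83 = 3^(3 + 1) + 2; at 4: 4^(4 + 1) + 2 = 1026; next = 1025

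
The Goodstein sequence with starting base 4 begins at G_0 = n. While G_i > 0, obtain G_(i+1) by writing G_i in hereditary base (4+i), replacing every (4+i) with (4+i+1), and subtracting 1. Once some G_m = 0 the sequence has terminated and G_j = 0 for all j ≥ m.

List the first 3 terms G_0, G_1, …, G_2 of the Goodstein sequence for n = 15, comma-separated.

15, 17, 19

step 0: 15 = 3·4 + 3; sub 5 for 4: 3·5 + 3; = 18; G_1 = 18−1 = 17
step 1: 17 = 3·5 + 2; sub 6 for 5: 3·6 + 2; = 20; G_2 = 20−1 = 19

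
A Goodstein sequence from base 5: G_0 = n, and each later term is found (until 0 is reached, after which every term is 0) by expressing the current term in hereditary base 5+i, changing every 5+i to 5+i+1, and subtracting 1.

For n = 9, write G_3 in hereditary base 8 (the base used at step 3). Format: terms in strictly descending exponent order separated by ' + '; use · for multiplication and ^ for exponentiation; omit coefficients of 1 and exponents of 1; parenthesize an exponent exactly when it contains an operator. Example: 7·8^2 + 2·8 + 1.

8 + 1

9 —HB5→ 5 + 4 —bump→ 6 + 4 = 10 —(−1)→ 9
9 —HB6→ 6 + 3 —bump→ 7 + 3 = 10 —(−1)→ 9
9 —HB7→ 7 + 2 —bump→ 8 + 2 = 10 —(−1)→ 9
9 —HB8→ 8 + 1 —bump→ 9 + 1 = 10 —(−1)→ 9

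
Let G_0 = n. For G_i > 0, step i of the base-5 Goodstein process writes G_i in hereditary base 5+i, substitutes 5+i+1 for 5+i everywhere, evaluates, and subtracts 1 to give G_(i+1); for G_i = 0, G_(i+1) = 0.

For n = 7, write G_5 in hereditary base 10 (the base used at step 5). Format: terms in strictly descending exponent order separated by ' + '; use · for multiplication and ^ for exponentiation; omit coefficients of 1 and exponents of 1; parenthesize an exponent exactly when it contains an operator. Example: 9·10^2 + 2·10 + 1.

5

base 5: 7 = 5 + 2; at 6: 6 + 2 = 8; next = 7
base 6: 7 = 6 + 1; at 7: 7 + 1 = 8; next = 7
base 7: 7 = 7; at 8: 8 = 8; next = 7
base 8: 7 = 7; at 9: 7 = 7; next = 6
base 9: 6 = 6; at 10: 6 = 6; next = 5
base 10: 5 = 5; at 11: 5 = 5; next = 4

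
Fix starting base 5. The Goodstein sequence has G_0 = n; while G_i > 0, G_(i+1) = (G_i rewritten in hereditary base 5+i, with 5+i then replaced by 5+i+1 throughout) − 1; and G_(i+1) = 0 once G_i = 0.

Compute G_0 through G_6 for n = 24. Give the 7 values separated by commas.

i=0: 24 = 4·5 + 4 (b=5); 5→6: 4·6 + 4 = 28; 28−1 = 27
i=1: 27 = 4·6 + 3 (b=6); 6→7: 4·7 + 3 = 31; 31−1 = 30
i=2: 30 = 4·7 + 2 (b=7); 7→8: 4·8 + 2 = 34; 34−1 = 33
i=3: 33 = 4·8 + 1 (b=8); 8→9: 4·9 + 1 = 37; 37−1 = 36
i=4: 36 = 4·9 (b=9); 9→10: 4·10 = 40; 40−1 = 39
i=5: 39 = 3·10 + 9 (b=10); 10→11: 3·11 + 9 = 42; 42−1 = 41

24, 27, 30, 33, 36, 39, 41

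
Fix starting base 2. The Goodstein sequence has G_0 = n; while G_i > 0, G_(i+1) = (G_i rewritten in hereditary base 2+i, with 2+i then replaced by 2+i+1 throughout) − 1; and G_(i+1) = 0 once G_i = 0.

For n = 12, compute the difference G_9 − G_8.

3038428376763

base 2: 12 = 2^(2 + 1) + 2^2; at 3: 3^(3 + 1) + 3^3 = 108; next = 107
base 3: 107 = 3^(3 + 1) + 2·3^2 + 2·3 + 2; at 4: 4^(4 + 1) + 2·4^2 + 2·4 + 2 = 1066; next = 1065
base 4: 1065 = 4^(4 + 1) + 2·4^2 + 2·4 + 1; at 5: 5^(5 + 1) + 2·5^2 + 2·5 + 1 = 15686; next = 15685
base 5: 15685 = 5^(5 + 1) + 2·5^2 + 2·5; at 6: 6^(6 + 1) + 2·6^2 + 2·6 = 280020; next = 280019
base 6: 280019 = 6^(6 + 1) + 2·6^2 + 6 + 5; at 7: 7^(7 + 1) + 2·7^2 + 7 + 5 = 5764911; next = 5764910
base 7: 5764910 = 7^(7 + 1) + 2·7^2 + 7 + 4; at 8: 8^(8 + 1) + 2·8^2 + 8 + 4 = 134217868; next = 134217867
base 8: 134217867 = 8^(8 + 1) + 2·8^2 + 8 + 3; at 9: 9^(9 + 1) + 2·9^2 + 9 + 3 = 3486784575; next = 3486784574
base 9: 3486784574 = 9^(9 + 1) + 2·9^2 + 9 + 2; at 10: 10^(10 + 1) + 2·10^2 + 10 + 2 = 100000000212; next = 100000000211
base 10: 100000000211 = 10^(10 + 1) + 2·10^2 + 10 + 1; at 11: 11^(11 + 1) + 2·11^2 + 11 + 1 = 3138428376975; next = 3138428376974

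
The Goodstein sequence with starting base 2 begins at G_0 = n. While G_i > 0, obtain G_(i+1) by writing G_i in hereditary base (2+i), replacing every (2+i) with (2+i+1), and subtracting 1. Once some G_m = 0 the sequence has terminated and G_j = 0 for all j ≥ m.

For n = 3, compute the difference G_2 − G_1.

G_0=3  [base 2] 2 + 1  →[2↦3]→  3 + 1 = 4  −1 ⇒ G_1=3
G_1=3  [base 3] 3  →[3↦4]→  4 = 4  −1 ⇒ G_2=3

0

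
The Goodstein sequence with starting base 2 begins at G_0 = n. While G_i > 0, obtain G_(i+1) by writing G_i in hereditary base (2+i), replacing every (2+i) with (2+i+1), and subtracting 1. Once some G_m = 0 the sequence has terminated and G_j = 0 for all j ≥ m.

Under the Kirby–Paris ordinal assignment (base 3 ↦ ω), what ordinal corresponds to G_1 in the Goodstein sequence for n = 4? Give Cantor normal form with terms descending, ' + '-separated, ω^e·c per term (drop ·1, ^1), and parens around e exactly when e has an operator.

ω^2·2 + ω·2 + 2

4 —HB2→ 2^2 —bump→ 3^3 = 27 —(−1)→ 26
26 —HB3→ 2·3^2 + 2·3 + 2 —bump→ 2·4^2 + 2·4 + 2 = 42 —(−1)→ 41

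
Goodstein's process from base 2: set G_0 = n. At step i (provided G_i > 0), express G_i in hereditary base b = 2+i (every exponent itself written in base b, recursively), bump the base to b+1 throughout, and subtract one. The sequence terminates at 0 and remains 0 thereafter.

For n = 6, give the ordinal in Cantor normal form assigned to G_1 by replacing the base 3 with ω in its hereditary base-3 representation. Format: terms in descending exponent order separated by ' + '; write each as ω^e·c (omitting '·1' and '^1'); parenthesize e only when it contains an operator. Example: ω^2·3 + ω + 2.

ω^ω + 2

6 —HB2→ 2^2 + 2 —bump→ 3^3 + 3 = 30 —(−1)→ 29
29 —HB3→ 3^3 + 2 —bump→ 4^4 + 2 = 258 —(−1)→ 257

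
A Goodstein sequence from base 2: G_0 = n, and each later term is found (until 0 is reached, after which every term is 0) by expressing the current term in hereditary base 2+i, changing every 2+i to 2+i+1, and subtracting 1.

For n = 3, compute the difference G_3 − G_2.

[0] 3 ≡ 2 + 1 (base 2). Lift 3: 4. −1: 3.
[1] 3 ≡ 3 (base 3). Lift 4: 4. −1: 3.
[2] 3 ≡ 3 (base 4). Lift 5: 3. −1: 2.

-1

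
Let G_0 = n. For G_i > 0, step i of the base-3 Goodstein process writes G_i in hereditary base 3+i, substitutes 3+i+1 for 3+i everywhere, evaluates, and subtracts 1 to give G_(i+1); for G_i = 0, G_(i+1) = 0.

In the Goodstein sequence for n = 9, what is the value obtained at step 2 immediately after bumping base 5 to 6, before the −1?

20

G_0 = 9. HB_3(9) = 3^2. Bump = 16. G_1 = 15.
G_1 = 15. HB_4(15) = 3·4 + 3. Bump = 18. G_2 = 17.
G_2 = 17. HB_5(17) = 3·5 + 2. Bump = 20. G_3 = 19.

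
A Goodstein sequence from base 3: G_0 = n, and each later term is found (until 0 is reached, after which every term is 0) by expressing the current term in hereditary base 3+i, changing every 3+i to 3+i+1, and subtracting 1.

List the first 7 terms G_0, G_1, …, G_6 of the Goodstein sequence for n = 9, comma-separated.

9, 15, 17, 19, 21, 23, 24

9 —HB3→ 3^2 —bump→ 4^2 = 16 —(−1)→ 15
15 —HB4→ 3·4 + 3 —bump→ 3·5 + 3 = 18 —(−1)→ 17
17 —HB5→ 3·5 + 2 —bump→ 3·6 + 2 = 20 —(−1)→ 19
19 —HB6→ 3·6 + 1 —bump→ 3·7 + 1 = 22 —(−1)→ 21
21 —HB7→ 3·7 —bump→ 3·8 = 24 —(−1)→ 23
23 —HB8→ 2·8 + 7 —bump→ 2·9 + 7 = 25 —(−1)→ 24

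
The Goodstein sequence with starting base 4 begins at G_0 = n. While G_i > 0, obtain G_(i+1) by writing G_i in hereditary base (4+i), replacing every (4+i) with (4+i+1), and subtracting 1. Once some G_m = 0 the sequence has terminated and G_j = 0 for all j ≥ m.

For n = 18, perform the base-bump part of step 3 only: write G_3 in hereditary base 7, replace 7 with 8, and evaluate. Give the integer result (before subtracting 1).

step 0: 18 = 4^2 + 2; sub 5 for 4: 5^2 + 2; = 27; G_1 = 27−1 = 26
step 1: 26 = 5^2 + 1; sub 6 for 5: 6^2 + 1; = 37; G_2 = 37−1 = 36
step 2: 36 = 6^2; sub 7 for 6: 7^2; = 49; G_3 = 49−1 = 48
step 3: 48 = 6·7 + 6; sub 8 for 7: 6·8 + 6; = 54; G_4 = 54−1 = 53

54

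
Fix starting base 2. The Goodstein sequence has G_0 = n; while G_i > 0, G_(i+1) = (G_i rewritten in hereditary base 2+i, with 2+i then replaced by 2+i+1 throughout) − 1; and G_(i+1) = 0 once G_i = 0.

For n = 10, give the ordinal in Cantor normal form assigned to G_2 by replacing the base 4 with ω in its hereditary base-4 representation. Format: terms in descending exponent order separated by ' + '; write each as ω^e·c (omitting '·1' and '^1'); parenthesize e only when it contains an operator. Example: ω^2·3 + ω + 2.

ω^(ω + 1) + 1

G_0=10  [base 2] 2^(2 + 1) + 2  →[2↦3]→  3^(3 + 1) + 3 = 84  −1 ⇒ G_1=83
G_1=83  [base 3] 3^(3 + 1) + 2  →[3↦4]→  4^(4 + 1) + 2 = 1026  −1 ⇒ G_2=1025
G_2=1025  [base 4] 4^(4 + 1) + 1  →[4↦5]→  5^(5 + 1) + 1 = 15626  −1 ⇒ G_3=15625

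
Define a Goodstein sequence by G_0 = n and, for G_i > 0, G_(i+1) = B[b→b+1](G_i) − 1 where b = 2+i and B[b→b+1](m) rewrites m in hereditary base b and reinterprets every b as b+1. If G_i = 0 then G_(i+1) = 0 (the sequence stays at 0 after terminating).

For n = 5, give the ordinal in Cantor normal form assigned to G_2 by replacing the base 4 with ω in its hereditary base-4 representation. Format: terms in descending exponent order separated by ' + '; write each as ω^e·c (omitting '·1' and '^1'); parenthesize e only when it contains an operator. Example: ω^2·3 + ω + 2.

G_0 = 5. HB_2(5) = 2^2 + 1. Bump = 28. G_1 = 27.
G_1 = 27. HB_3(27) = 3^3. Bump = 256. G_2 = 255.
G_2 = 255. HB_4(255) = 3·4^3 + 3·4^2 + 3·4 + 3. Bump = 468. G_3 = 467.

ω^3·3 + ω^2·3 + ω·3 + 3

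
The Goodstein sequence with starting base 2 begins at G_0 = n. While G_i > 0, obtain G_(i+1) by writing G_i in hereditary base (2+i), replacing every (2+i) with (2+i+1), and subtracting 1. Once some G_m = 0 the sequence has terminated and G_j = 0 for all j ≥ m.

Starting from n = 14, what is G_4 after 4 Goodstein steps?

326591

step 0: 14 = 2^(2 + 1) + 2^2 + 2; sub 3 for 2: 3^(3 + 1) + 3^3 + 3; = 111; G_1 = 111−1 = 110
step 1: 110 = 3^(3 + 1) + 3^3 + 2; sub 4 for 3: 4^(4 + 1) + 4^4 + 2; = 1282; G_2 = 1282−1 = 1281
step 2: 1281 = 4^(4 + 1) + 4^4 + 1; sub 5 for 4: 5^(5 + 1) + 5^5 + 1; = 18751; G_3 = 18751−1 = 18750
step 3: 18750 = 5^(5 + 1) + 5^5; sub 6 for 5: 6^(6 + 1) + 6^6; = 326592; G_4 = 326592−1 = 326591
step 4: 326591 = 6^(6 + 1) + 5·6^5 + 5·6^4 + 5·6^3 + 5·6^2 + 5·6 + 5; sub 7 for 6: 7^(7 + 1) + 5·7^5 + 5·7^4 + 5·7^3 + 5·7^2 + 5·7 + 5; = 5862841; G_5 = 5862841−1 = 5862840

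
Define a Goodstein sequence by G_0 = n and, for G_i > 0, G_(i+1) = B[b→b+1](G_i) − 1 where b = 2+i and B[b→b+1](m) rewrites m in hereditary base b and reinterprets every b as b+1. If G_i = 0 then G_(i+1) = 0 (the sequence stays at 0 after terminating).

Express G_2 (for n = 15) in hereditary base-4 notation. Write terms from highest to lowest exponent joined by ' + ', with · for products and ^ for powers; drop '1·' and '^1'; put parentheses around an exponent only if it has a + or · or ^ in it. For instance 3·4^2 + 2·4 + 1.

base 2: 15 = 2^(2 + 1) + 2^2 + 2 + 1; at 3: 3^(3 + 1) + 3^3 + 3 + 1 = 112; next = 111
base 3: 111 = 3^(3 + 1) + 3^3 + 3; at 4: 4^(4 + 1) + 4^4 + 4 = 1284; next = 1283
base 4: 1283 = 4^(4 + 1) + 4^4 + 3; at 5: 5^(5 + 1) + 5^5 + 3 = 18753; next = 18752

4^(4 + 1) + 4^4 + 3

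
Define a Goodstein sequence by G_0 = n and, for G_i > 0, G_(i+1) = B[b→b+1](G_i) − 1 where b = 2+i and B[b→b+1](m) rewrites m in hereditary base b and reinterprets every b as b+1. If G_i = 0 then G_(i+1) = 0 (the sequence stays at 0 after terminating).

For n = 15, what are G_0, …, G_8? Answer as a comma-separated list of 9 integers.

i=0: 15 = 2^(2 + 1) + 2^2 + 2 + 1 (b=2); 2→3: 3^(3 + 1) + 3^3 + 3 + 1 = 112; 112−1 = 111
i=1: 111 = 3^(3 + 1) + 3^3 + 3 (b=3); 3→4: 4^(4 + 1) + 4^4 + 4 = 1284; 1284−1 = 1283
i=2: 1283 = 4^(4 + 1) + 4^4 + 3 (b=4); 4→5: 5^(5 + 1) + 5^5 + 3 = 18753; 18753−1 = 18752
i=3: 18752 = 5^(5 + 1) + 5^5 + 2 (b=5); 5→6: 6^(6 + 1) + 6^6 + 2 = 326594; 326594−1 = 326593
i=4: 326593 = 6^(6 + 1) + 6^6 + 1 (b=6); 6→7: 7^(7 + 1) + 7^7 + 1 = 6588345; 6588345−1 = 6588344
i=5: 6588344 = 7^(7 + 1) + 7^7 (b=7); 7→8: 8^(8 + 1) + 8^8 = 150994944; 150994944−1 = 150994943
i=6: 150994943 = 8^(8 + 1) + 7·8^7 + 7·8^6 + 7·8^5 + 7·8^4 + 7·8^3 + 7·8^2 + 7·8 + 7 (b=8); 8→9: 9^(9 + 1) + 7·9^7 + 7·9^6 + 7·9^5 + 7·9^4 + 7·9^3 + 7·9^2 + 7·9 + 7 = 3524450281; 3524450281−1 = 3524450280
i=7: 3524450280 = 9^(9 + 1) + 7·9^7 + 7·9^6 + 7·9^5 + 7·9^4 + 7·9^3 + 7·9^2 + 7·9 + 6 (b=9); 9→10: 10^(10 + 1) + 7·10^7 + 7·10^6 + 7·10^5 + 7·10^4 + 7·10^3 + 7·10^2 + 7·10 + 6 = 100077777776; 100077777776−1 = 100077777775

15, 111, 1283, 18752, 326593, 6588344, 150994943, 3524450280, 100077777775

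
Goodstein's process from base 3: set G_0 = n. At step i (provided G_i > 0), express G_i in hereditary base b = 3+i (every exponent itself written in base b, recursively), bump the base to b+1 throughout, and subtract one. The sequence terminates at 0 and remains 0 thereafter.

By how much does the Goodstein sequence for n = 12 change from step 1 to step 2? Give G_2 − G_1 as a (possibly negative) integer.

8

G_0=12  [base 3] 3^2 + 3  →[3↦4]→  4^2 + 4 = 20  −1 ⇒ G_1=19
G_1=19  [base 4] 4^2 + 3  →[4↦5]→  5^2 + 3 = 28  −1 ⇒ G_2=27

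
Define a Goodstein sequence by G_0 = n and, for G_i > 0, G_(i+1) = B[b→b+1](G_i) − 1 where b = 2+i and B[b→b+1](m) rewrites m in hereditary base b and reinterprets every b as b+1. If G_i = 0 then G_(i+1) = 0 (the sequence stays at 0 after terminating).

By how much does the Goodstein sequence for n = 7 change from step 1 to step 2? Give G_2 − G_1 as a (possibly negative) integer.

229

7 —HB2→ 2^2 + 2 + 1 —bump→ 3^3 + 3 + 1 = 31 —(−1)→ 30
30 —HB3→ 3^3 + 3 —bump→ 4^4 + 4 = 260 —(−1)→ 259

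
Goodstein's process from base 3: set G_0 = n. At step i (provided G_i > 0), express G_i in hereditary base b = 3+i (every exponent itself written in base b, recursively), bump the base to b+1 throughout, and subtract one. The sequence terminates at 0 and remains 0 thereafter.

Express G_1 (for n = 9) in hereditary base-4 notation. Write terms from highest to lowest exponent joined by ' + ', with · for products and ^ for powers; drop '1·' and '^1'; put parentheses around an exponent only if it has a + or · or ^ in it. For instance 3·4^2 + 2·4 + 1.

(0) 9|_3 = 3^2 ↦ 4^2|_4 = 16 ⇒ 15
(1) 15|_4 = 3·4 + 3 ↦ 3·5 + 3|_5 = 18 ⇒ 17

3·4 + 3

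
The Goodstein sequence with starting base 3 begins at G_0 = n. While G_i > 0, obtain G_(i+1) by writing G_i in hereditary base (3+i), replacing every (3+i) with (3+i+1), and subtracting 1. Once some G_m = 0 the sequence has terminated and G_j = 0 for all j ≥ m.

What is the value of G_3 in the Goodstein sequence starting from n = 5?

5

5 —HB3→ 3 + 2 —bump→ 4 + 2 = 6 —(−1)→ 5
5 —HB4→ 4 + 1 —bump→ 5 + 1 = 6 —(−1)→ 5
5 —HB5→ 5 —bump→ 6 = 6 —(−1)→ 5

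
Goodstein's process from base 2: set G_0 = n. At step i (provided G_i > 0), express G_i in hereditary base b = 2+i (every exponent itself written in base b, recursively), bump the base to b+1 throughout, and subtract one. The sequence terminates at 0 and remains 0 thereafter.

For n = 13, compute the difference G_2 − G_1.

1171

G_0=13  [base 2] 2^(2 + 1) + 2^2 + 1  →[2↦3]→  3^(3 + 1) + 3^3 + 1 = 109  −1 ⇒ G_1=108
G_1=108  [base 3] 3^(3 + 1) + 3^3  →[3↦4]→  4^(4 + 1) + 4^4 = 1280  −1 ⇒ G_2=1279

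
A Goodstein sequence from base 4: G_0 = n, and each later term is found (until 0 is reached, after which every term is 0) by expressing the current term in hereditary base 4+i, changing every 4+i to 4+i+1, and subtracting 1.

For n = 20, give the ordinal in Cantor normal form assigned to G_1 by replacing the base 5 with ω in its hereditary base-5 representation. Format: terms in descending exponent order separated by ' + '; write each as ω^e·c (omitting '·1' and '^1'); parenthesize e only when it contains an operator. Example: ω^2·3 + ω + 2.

ω^2 + 4

[0] 20 ≡ 4^2 + 4 (base 4). Lift 5: 30. −1: 29.
[1] 29 ≡ 5^2 + 4 (base 5). Lift 6: 40. −1: 39.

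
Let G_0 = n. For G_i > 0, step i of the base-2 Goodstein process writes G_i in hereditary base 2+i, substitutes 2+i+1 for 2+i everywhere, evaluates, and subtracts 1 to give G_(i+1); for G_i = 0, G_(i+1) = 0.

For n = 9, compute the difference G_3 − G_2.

8819

(0) 9|_2 = 2^(2 + 1) + 1 ↦ 3^(3 + 1) + 1|_3 = 82 ⇒ 81
(1) 81|_3 = 3^(3 + 1) ↦ 4^(4 + 1)|_4 = 1024 ⇒ 1023
(2) 1023|_4 = 3·4^4 + 3·4^3 + 3·4^2 + 3·4 + 3 ↦ 3·5^5 + 3·5^3 + 3·5^2 + 3·5 + 3|_5 = 9843 ⇒ 9842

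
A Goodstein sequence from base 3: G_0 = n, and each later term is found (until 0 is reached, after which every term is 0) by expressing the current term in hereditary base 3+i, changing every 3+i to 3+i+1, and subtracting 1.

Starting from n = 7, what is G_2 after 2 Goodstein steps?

[0] 7 ≡ 2·3 + 1 (base 3). Lift 4: 9. −1: 8.
[1] 8 ≡ 2·4 (base 4). Lift 5: 10. −1: 9.
[2] 9 ≡ 5 + 4 (base 5). Lift 6: 10. −1: 9.

9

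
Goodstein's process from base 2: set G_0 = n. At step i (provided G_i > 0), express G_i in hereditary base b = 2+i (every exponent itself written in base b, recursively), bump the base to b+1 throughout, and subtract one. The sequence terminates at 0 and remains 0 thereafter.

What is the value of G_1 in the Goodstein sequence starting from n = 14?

110

G_0=14  [base 2] 2^(2 + 1) + 2^2 + 2  →[2↦3]→  3^(3 + 1) + 3^3 + 3 = 111  −1 ⇒ G_1=110
G_1=110  [base 3] 3^(3 + 1) + 3^3 + 2  →[3↦4]→  4^(4 + 1) + 4^4 + 2 = 1282  −1 ⇒ G_2=1281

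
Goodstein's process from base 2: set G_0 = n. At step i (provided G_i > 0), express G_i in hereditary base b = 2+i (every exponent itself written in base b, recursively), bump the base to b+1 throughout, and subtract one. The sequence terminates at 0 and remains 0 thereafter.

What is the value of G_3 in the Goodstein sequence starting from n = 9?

base 2: 9 = 2^(2 + 1) + 1; at 3: 3^(3 + 1) + 1 = 82; next = 81
base 3: 81 = 3^(3 + 1); at 4: 4^(4 + 1) = 1024; next = 1023
base 4: 1023 = 3·4^4 + 3·4^3 + 3·4^2 + 3·4 + 3; at 5: 3·5^5 + 3·5^3 + 3·5^2 + 3·5 + 3 = 9843; next = 9842
base 5: 9842 = 3·5^5 + 3·5^3 + 3·5^2 + 3·5 + 2; at 6: 3·6^6 + 3·6^3 + 3·6^2 + 3·6 + 2 = 140744; next = 140743

9842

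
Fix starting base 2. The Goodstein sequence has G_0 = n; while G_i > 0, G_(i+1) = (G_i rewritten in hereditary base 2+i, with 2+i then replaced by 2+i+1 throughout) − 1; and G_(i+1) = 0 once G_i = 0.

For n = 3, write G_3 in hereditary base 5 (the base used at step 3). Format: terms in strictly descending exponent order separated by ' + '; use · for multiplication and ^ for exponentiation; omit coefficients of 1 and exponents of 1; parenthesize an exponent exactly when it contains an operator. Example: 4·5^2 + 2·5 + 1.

2

step 0: 3 = 2 + 1; sub 3 for 2: 3 + 1; = 4; G_1 = 4−1 = 3
step 1: 3 = 3; sub 4 for 3: 4; = 4; G_2 = 4−1 = 3
step 2: 3 = 3; sub 5 for 4: 3; = 3; G_3 = 3−1 = 2
step 3: 2 = 2; sub 6 for 5: 2; = 2; G_4 = 2−1 = 1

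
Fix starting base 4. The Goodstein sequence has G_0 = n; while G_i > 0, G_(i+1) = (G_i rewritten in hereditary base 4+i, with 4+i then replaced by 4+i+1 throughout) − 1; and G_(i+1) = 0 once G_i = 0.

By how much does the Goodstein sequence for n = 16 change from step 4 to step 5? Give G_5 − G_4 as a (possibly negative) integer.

(0) 16|_4 = 4^2 ↦ 5^2|_5 = 25 ⇒ 24
(1) 24|_5 = 4·5 + 4 ↦ 4·6 + 4|_6 = 28 ⇒ 27
(2) 27|_6 = 4·6 + 3 ↦ 4·7 + 3|_7 = 31 ⇒ 30
(3) 30|_7 = 4·7 + 2 ↦ 4·8 + 2|_8 = 34 ⇒ 33
(4) 33|_8 = 4·8 + 1 ↦ 4·9 + 1|_9 = 37 ⇒ 36

3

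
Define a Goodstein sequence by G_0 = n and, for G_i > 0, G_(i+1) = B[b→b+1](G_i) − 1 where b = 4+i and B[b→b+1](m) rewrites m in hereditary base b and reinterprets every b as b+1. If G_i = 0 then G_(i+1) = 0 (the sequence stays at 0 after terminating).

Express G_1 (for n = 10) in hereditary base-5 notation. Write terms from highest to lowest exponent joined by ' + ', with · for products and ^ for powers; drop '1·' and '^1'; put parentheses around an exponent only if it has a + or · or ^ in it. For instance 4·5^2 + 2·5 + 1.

2·5 + 1

i=0: 10 = 2·4 + 2 (b=4); 4→5: 2·5 + 2 = 12; 12−1 = 11
i=1: 11 = 2·5 + 1 (b=5); 5→6: 2·6 + 1 = 13; 13−1 = 12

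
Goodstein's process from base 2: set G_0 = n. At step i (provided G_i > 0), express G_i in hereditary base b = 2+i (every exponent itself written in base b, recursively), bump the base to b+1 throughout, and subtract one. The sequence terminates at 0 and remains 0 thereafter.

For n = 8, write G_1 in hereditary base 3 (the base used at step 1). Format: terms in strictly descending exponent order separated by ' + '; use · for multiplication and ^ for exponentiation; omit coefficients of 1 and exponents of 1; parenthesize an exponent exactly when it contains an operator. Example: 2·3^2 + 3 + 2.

i=0: 8 = 2^(2 + 1) (b=2); 2→3: 3^(3 + 1) = 81; 81−1 = 80
i=1: 80 = 2·3^3 + 2·3^2 + 2·3 + 2 (b=3); 3→4: 2·4^4 + 2·4^2 + 2·4 + 2 = 554; 554−1 = 553

2·3^3 + 2·3^2 + 2·3 + 2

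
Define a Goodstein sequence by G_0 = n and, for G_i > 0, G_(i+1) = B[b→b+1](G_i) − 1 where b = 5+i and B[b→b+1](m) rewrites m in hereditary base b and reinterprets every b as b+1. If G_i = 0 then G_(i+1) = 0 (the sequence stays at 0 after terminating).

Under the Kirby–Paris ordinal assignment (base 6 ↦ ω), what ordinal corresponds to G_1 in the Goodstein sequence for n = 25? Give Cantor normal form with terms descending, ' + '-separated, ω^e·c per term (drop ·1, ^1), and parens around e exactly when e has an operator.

25 —HB5→ 5^2 —bump→ 6^2 = 36 —(−1)→ 35
35 —HB6→ 5·6 + 5 —bump→ 5·7 + 5 = 40 —(−1)→ 39

ω·5 + 5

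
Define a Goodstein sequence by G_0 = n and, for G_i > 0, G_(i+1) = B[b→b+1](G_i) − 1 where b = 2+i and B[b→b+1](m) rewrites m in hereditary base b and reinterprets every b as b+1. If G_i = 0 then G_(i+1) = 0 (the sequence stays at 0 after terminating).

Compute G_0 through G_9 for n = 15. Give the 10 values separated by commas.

15, 111, 1283, 18752, 326593, 6588344, 150994943, 3524450280, 100077777775, 3138578427934

G_0 = 15. HB_2(15) = 2^(2 + 1) + 2^2 + 2 + 1. Bump = 112. G_1 = 111.
G_1 = 111. HB_3(111) = 3^(3 + 1) + 3^3 + 3. Bump = 1284. G_2 = 1283.
G_2 = 1283. HB_4(1283) = 4^(4 + 1) + 4^4 + 3. Bump = 18753. G_3 = 18752.
G_3 = 18752. HB_5(18752) = 5^(5 + 1) + 5^5 + 2. Bump = 326594. G_4 = 326593.
G_4 = 326593. HB_6(326593) = 6^(6 + 1) + 6^6 + 1. Bump = 6588345. G_5 = 6588344.
G_5 = 6588344. HB_7(6588344) = 7^(7 + 1) + 7^7. Bump = 150994944. G_6 = 150994943.
G_6 = 150994943. HB_8(150994943) = 8^(8 + 1) + 7·8^7 + 7·8^6 + 7·8^5 + 7·8^4 + 7·8^3 + 7·8^2 + 7·8 + 7. Bump = 3524450281. G_7 = 3524450280.
G_7 = 3524450280. HB_9(3524450280) = 9^(9 + 1) + 7·9^7 + 7·9^6 + 7·9^5 + 7·9^4 + 7·9^3 + 7·9^2 + 7·9 + 6. Bump = 100077777776. G_8 = 100077777775.
G_8 = 100077777775. HB_10(100077777775) = 10^(10 + 1) + 7·10^7 + 7·10^6 + 7·10^5 + 7·10^4 + 7·10^3 + 7·10^2 + 7·10 + 5. Bump = 3138578427935. G_9 = 3138578427934.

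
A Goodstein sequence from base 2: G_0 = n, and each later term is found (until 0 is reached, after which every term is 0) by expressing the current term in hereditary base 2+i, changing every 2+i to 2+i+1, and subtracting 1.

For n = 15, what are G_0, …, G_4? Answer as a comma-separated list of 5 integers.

i=0: 15 = 2^(2 + 1) + 2^2 + 2 + 1 (b=2); 2→3: 3^(3 + 1) + 3^3 + 3 + 1 = 112; 112−1 = 111
i=1: 111 = 3^(3 + 1) + 3^3 + 3 (b=3); 3→4: 4^(4 + 1) + 4^4 + 4 = 1284; 1284−1 = 1283
i=2: 1283 = 4^(4 + 1) + 4^4 + 3 (b=4); 4→5: 5^(5 + 1) + 5^5 + 3 = 18753; 18753−1 = 18752
i=3: 18752 = 5^(5 + 1) + 5^5 + 2 (b=5); 5→6: 6^(6 + 1) + 6^6 + 2 = 326594; 326594−1 = 326593

15, 111, 1283, 18752, 326593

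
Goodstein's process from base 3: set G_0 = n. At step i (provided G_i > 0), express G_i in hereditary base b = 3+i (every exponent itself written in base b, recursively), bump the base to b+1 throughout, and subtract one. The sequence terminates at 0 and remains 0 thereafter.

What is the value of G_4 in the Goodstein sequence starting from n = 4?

G_0=4  [base 3] 3 + 1  →[3↦4]→  4 + 1 = 5  −1 ⇒ G_1=4
G_1=4  [base 4] 4  →[4↦5]→  5 = 5  −1 ⇒ G_2=4
G_2=4  [base 5] 4  →[5↦6]→  4 = 4  −1 ⇒ G_3=3
G_3=3  [base 6] 3  →[6↦7]→  3 = 3  −1 ⇒ G_4=2
G_4=2  [base 7] 2  →[7↦8]→  2 = 2  −1 ⇒ G_5=1

2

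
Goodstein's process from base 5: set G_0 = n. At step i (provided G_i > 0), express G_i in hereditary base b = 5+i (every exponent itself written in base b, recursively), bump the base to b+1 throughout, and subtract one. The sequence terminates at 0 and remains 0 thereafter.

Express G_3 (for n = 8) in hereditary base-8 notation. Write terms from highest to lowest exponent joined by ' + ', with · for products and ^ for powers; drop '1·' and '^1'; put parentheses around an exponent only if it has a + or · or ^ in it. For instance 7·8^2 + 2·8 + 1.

[0] 8 ≡ 5 + 3 (base 5). Lift 6: 9. −1: 8.
[1] 8 ≡ 6 + 2 (base 6). Lift 7: 9. −1: 8.
[2] 8 ≡ 7 + 1 (base 7). Lift 8: 9. −1: 8.
[3] 8 ≡ 8 (base 8). Lift 9: 9. −1: 8.

8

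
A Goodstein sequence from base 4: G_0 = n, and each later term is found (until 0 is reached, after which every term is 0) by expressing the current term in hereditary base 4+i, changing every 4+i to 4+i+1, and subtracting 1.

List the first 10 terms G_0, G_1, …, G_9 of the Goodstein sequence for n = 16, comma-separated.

16 —HB4→ 4^2 —bump→ 5^2 = 25 —(−1)→ 24
24 —HB5→ 4·5 + 4 —bump→ 4·6 + 4 = 28 —(−1)→ 27
27 —HB6→ 4·6 + 3 —bump→ 4·7 + 3 = 31 —(−1)→ 30
30 —HB7→ 4·7 + 2 —bump→ 4·8 + 2 = 34 —(−1)→ 33
33 —HB8→ 4·8 + 1 —bump→ 4·9 + 1 = 37 —(−1)→ 36
36 —HB9→ 4·9 —bump→ 4·10 = 40 —(−1)→ 39
39 —HB10→ 3·10 + 9 —bump→ 3·11 + 9 = 42 —(−1)→ 41
41 —HB11→ 3·11 + 8 —bump→ 3·12 + 8 = 44 —(−1)→ 43
43 —HB12→ 3·12 + 7 —bump→ 3·13 + 7 = 46 —(−1)→ 45

16, 24, 27, 30, 33, 36, 39, 41, 43, 45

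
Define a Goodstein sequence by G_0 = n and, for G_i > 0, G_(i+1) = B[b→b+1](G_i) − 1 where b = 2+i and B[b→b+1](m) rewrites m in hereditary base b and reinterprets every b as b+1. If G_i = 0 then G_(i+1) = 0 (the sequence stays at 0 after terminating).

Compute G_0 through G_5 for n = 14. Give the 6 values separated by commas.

G_0=14  [base 2] 2^(2 + 1) + 2^2 + 2  →[2↦3]→  3^(3 + 1) + 3^3 + 3 = 111  −1 ⇒ G_1=110
G_1=110  [base 3] 3^(3 + 1) + 3^3 + 2  →[3↦4]→  4^(4 + 1) + 4^4 + 2 = 1282  −1 ⇒ G_2=1281
G_2=1281  [base 4] 4^(4 + 1) + 4^4 + 1  →[4↦5]→  5^(5 + 1) + 5^5 + 1 = 18751  −1 ⇒ G_3=18750
G_3=18750  [base 5] 5^(5 + 1) + 5^5  →[5↦6]→  6^(6 + 1) + 6^6 = 326592  −1 ⇒ G_4=326591
G_4=326591  [base 6] 6^(6 + 1) + 5·6^5 + 5·6^4 + 5·6^3 + 5·6^2 + 5·6 + 5  →[6↦7]→  7^(7 + 1) + 5·7^5 + 5·7^4 + 5·7^3 + 5·7^2 + 5·7 + 5 = 5862841  −1 ⇒ G_5=5862840

14, 110, 1281, 18750, 326591, 5862840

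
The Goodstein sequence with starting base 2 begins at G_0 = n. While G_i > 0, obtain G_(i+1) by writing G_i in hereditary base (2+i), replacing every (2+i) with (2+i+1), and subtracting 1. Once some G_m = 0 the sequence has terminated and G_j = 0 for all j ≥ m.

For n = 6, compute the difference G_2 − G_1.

G_0=6  [base 2] 2^2 + 2  →[2↦3]→  3^3 + 3 = 30  −1 ⇒ G_1=29
G_1=29  [base 3] 3^3 + 2  →[3↦4]→  4^4 + 2 = 258  −1 ⇒ G_2=257

228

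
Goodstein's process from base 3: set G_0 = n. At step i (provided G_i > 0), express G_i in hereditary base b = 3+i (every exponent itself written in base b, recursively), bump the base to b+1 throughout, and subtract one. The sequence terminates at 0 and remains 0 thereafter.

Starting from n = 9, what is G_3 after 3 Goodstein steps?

base 3: 9 = 3^2; at 4: 4^2 = 16; next = 15
base 4: 15 = 3·4 + 3; at 5: 3·5 + 3 = 18; next = 17
base 5: 17 = 3·5 + 2; at 6: 3·6 + 2 = 20; next = 19
base 6: 19 = 3·6 + 1; at 7: 3·7 + 1 = 22; next = 21

19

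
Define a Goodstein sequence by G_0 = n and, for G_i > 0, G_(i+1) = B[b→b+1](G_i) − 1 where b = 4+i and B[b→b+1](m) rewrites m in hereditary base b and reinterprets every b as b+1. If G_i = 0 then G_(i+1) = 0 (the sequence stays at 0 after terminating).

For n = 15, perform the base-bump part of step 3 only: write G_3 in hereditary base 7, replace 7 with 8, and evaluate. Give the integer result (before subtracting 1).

step 0: 15 = 3·4 + 3; sub 5 for 4: 3·5 + 3; = 18; G_1 = 18−1 = 17
step 1: 17 = 3·5 + 2; sub 6 for 5: 3·6 + 2; = 20; G_2 = 20−1 = 19
step 2: 19 = 3·6 + 1; sub 7 for 6: 3·7 + 1; = 22; G_3 = 22−1 = 21
step 3: 21 = 3·7; sub 8 for 7: 3·8; = 24; G_4 = 24−1 = 23

24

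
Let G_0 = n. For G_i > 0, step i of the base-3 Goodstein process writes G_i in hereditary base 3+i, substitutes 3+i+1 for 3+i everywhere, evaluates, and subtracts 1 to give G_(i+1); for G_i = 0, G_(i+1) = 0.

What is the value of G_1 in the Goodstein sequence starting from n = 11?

17

11 —HB3→ 3^2 + 2 —bump→ 4^2 + 2 = 18 —(−1)→ 17
17 —HB4→ 4^2 + 1 —bump→ 5^2 + 1 = 26 —(−1)→ 25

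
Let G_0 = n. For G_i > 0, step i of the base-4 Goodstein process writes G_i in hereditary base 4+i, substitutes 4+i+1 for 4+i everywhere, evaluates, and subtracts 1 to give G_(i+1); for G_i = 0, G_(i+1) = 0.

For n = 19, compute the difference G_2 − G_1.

G_0=19  [base 4] 4^2 + 3  →[4↦5]→  5^2 + 3 = 28  −1 ⇒ G_1=27
G_1=27  [base 5] 5^2 + 2  →[5↦6]→  6^2 + 2 = 38  −1 ⇒ G_2=37

10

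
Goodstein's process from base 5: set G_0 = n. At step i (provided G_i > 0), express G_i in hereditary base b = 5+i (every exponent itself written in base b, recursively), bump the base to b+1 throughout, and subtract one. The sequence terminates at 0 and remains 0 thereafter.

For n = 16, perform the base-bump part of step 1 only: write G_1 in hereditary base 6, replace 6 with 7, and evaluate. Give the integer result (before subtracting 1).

[0] 16 ≡ 3·5 + 1 (base 5). Lift 6: 19. −1: 18.
[1] 18 ≡ 3·6 (base 6). Lift 7: 21. −1: 20.

21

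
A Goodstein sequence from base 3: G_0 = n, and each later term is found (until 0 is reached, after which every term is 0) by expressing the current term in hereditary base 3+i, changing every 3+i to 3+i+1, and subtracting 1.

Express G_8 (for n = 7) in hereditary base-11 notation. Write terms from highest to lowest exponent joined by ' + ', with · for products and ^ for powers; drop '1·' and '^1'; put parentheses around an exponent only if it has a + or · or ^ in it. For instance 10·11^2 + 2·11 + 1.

8

G_0 = 7. HB_3(7) = 2·3 + 1. Bump = 9. G_1 = 8.
G_1 = 8. HB_4(8) = 2·4. Bump = 10. G_2 = 9.
G_2 = 9. HB_5(9) = 5 + 4. Bump = 10. G_3 = 9.
G_3 = 9. HB_6(9) = 6 + 3. Bump = 10. G_4 = 9.
G_4 = 9. HB_7(9) = 7 + 2. Bump = 10. G_5 = 9.
G_5 = 9. HB_8(9) = 8 + 1. Bump = 10. G_6 = 9.
G_6 = 9. HB_9(9) = 9. Bump = 10. G_7 = 9.
G_7 = 9. HB_10(9) = 9. Bump = 9. G_8 = 8.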